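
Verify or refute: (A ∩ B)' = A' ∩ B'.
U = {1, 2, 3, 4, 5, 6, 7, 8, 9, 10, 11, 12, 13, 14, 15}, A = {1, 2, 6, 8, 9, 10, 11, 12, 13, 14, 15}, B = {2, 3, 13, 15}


LHS: A ∩ B = {2, 13, 15}
(A ∩ B)' = U \ (A ∩ B) = {1, 3, 4, 5, 6, 7, 8, 9, 10, 11, 12, 14}
A' = {3, 4, 5, 7}, B' = {1, 4, 5, 6, 7, 8, 9, 10, 11, 12, 14}
Claimed RHS: A' ∩ B' = {4, 5, 7}
Identity is INVALID: LHS = {1, 3, 4, 5, 6, 7, 8, 9, 10, 11, 12, 14} but the RHS claimed here equals {4, 5, 7}. The correct form is (A ∩ B)' = A' ∪ B'.

Identity is invalid: (A ∩ B)' = {1, 3, 4, 5, 6, 7, 8, 9, 10, 11, 12, 14} but A' ∩ B' = {4, 5, 7}. The correct De Morgan law is (A ∩ B)' = A' ∪ B'.


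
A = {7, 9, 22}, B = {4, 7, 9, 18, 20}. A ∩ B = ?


A ∩ B = elements in both A and B
A = {7, 9, 22}
B = {4, 7, 9, 18, 20}
A ∩ B = {7, 9}

A ∩ B = {7, 9}


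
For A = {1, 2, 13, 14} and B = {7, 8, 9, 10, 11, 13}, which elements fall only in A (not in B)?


A = {1, 2, 13, 14}
B = {7, 8, 9, 10, 11, 13}
Region: only in A (not in B)
Elements: {1, 2, 14}

Elements only in A (not in B): {1, 2, 14}


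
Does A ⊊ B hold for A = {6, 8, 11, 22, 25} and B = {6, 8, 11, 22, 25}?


A ⊂ B requires: A ⊆ B AND A ≠ B.
A ⊆ B? Yes
A = B? Yes
A = B, so A is not a PROPER subset.

No, A is not a proper subset of B


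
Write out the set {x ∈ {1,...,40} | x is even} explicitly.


Checking each candidate:
Condition: even numbers in {1,...,40}
Result = {2, 4, 6, 8, 10, 12, 14, 16, 18, 20, 22, 24, 26, 28, 30, 32, 34, 36, 38, 40}

{2, 4, 6, 8, 10, 12, 14, 16, 18, 20, 22, 24, 26, 28, 30, 32, 34, 36, 38, 40}


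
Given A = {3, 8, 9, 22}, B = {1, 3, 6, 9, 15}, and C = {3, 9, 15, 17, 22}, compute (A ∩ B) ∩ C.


A ∩ B = {3, 9}
(A ∩ B) ∩ C = {3, 9}

A ∩ B ∩ C = {3, 9}


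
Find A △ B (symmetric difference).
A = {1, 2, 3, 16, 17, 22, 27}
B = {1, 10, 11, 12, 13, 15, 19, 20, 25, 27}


A △ B = (A \ B) ∪ (B \ A) = elements in exactly one of A or B
A \ B = {2, 3, 16, 17, 22}
B \ A = {10, 11, 12, 13, 15, 19, 20, 25}
A △ B = {2, 3, 10, 11, 12, 13, 15, 16, 17, 19, 20, 22, 25}

A △ B = {2, 3, 10, 11, 12, 13, 15, 16, 17, 19, 20, 22, 25}


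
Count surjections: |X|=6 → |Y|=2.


n = |X| = 6, k = |Y| = 2. Surjections via inclusion-exclusion:
S(n,k) = Σ(-1)^i × C(k,i) × (k-i)^n, i=0 to k
i=0: (-1)^0×C(2,0)×2^6 = 64
i=1: (-1)^1×C(2,1)×1^6 = -2
i=2: (-1)^2×C(2,2)×0^6 = 0
Total = 62

Number of surjections = 62


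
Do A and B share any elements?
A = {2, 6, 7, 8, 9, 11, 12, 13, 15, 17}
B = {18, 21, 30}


Disjoint means A ∩ B = ∅.
A ∩ B = ∅
A ∩ B = ∅, so A and B are disjoint.

No — A and B share no elements (A ∩ B = ∅), so they are disjoint


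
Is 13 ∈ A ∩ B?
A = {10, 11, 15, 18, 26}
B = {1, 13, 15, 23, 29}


A = {10, 11, 15, 18, 26}, B = {1, 13, 15, 23, 29}
A ∩ B = elements in both A and B
A ∩ B = {15}
Checking if 13 ∈ A ∩ B
13 is not in A ∩ B → False

13 ∉ A ∩ B


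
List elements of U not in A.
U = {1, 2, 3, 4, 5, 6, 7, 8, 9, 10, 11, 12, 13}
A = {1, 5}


Aᶜ = U \ A = elements in U but not in A
U = {1, 2, 3, 4, 5, 6, 7, 8, 9, 10, 11, 12, 13}
A = {1, 5}
Aᶜ = {2, 3, 4, 6, 7, 8, 9, 10, 11, 12, 13}

Aᶜ = {2, 3, 4, 6, 7, 8, 9, 10, 11, 12, 13}


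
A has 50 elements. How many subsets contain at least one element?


Total subsets = 2^n = 2^50 = 1125899906842624
Non-empty subsets exclude the empty set: 2^n - 1
= 1125899906842624 - 1
= 1125899906842623

Number of non-empty subsets = 1125899906842623


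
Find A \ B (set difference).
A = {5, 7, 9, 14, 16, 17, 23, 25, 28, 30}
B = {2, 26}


A \ B = elements in A but not in B
A = {5, 7, 9, 14, 16, 17, 23, 25, 28, 30}
B = {2, 26}
Remove from A any elements in B
A \ B = {5, 7, 9, 14, 16, 17, 23, 25, 28, 30}

A \ B = {5, 7, 9, 14, 16, 17, 23, 25, 28, 30}


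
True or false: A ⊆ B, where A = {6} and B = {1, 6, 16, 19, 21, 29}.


A ⊆ B means every element of A is in B.
All elements of A are in B.
So A ⊆ B.

Yes, A ⊆ B


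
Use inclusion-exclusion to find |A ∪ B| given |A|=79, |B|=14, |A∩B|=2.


|A ∪ B| = |A| + |B| - |A ∩ B|
= 79 + 14 - 2
= 91

|A ∪ B| = 91


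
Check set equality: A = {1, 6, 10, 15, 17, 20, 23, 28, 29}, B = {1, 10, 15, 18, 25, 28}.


Two sets are equal iff they have exactly the same elements.
A = {1, 6, 10, 15, 17, 20, 23, 28, 29}
B = {1, 10, 15, 18, 25, 28}
Differences: {6, 17, 18, 20, 23, 25, 29}
A ≠ B

No, A ≠ B


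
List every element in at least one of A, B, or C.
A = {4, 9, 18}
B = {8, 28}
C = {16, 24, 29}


A ∪ B = {4, 8, 9, 18, 28}
(A ∪ B) ∪ C = {4, 8, 9, 16, 18, 24, 28, 29}

A ∪ B ∪ C = {4, 8, 9, 16, 18, 24, 28, 29}


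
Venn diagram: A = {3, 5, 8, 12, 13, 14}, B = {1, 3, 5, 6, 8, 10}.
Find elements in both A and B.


A = {3, 5, 8, 12, 13, 14}
B = {1, 3, 5, 6, 8, 10}
Region: in both A and B
Elements: {3, 5, 8}

Elements in both A and B: {3, 5, 8}


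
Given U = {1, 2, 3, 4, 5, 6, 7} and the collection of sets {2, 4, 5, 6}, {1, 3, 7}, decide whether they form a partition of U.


A partition requires: (1) non-empty parts, (2) pairwise disjoint, (3) union = U
Parts: {2, 4, 5, 6}, {1, 3, 7}
Union of parts: {1, 2, 3, 4, 5, 6, 7}
U = {1, 2, 3, 4, 5, 6, 7}
All non-empty? True
Pairwise disjoint? True
Covers U? True

Yes, valid partition


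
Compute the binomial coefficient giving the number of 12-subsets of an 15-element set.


C(n,k) = n! / (k!(n-k)!)
C(15,12) = 15! / (12!3!)
= 455

C(15,12) = 455


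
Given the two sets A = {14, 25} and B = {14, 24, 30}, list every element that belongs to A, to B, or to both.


A ∪ B = all elements in A or B (or both)
A = {14, 25}
B = {14, 24, 30}
A ∪ B = {14, 24, 25, 30}

A ∪ B = {14, 24, 25, 30}


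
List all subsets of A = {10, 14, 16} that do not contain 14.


A subset of A that omits 14 is a subset of A \ {14}, so there are 2^(n-1) = 2^2 = 4 of them.
Subsets excluding 14: ∅, {10}, {16}, {10, 16}

Subsets excluding 14 (4 total): ∅, {10}, {16}, {10, 16}


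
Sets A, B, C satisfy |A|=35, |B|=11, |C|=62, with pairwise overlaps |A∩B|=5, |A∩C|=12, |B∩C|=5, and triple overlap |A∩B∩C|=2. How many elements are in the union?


|A∪B∪C| = |A|+|B|+|C| - |A∩B|-|A∩C|-|B∩C| + |A∩B∩C|
= 35+11+62 - 5-12-5 + 2
= 108 - 22 + 2
= 88

|A ∪ B ∪ C| = 88


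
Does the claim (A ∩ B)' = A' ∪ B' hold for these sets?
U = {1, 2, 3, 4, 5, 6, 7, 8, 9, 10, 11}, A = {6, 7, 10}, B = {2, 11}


LHS: A ∩ B = ∅
(A ∩ B)' = U \ (A ∩ B) = {1, 2, 3, 4, 5, 6, 7, 8, 9, 10, 11}
A' = {1, 2, 3, 4, 5, 8, 9, 11}, B' = {1, 3, 4, 5, 6, 7, 8, 9, 10}
Claimed RHS: A' ∪ B' = {1, 2, 3, 4, 5, 6, 7, 8, 9, 10, 11}
Identity is VALID: LHS = RHS = {1, 2, 3, 4, 5, 6, 7, 8, 9, 10, 11} ✓

Identity is valid. (A ∩ B)' = A' ∪ B' = {1, 2, 3, 4, 5, 6, 7, 8, 9, 10, 11}


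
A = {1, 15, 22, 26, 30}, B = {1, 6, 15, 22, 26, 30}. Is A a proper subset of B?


A ⊂ B requires: A ⊆ B AND A ≠ B.
A ⊆ B? Yes
A = B? No
A ⊂ B: Yes (A is a proper subset of B)

Yes, A ⊂ B


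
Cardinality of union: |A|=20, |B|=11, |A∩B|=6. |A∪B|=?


|A ∪ B| = |A| + |B| - |A ∩ B|
= 20 + 11 - 6
= 25

|A ∪ B| = 25


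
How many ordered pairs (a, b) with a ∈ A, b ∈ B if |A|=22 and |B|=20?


|A × B| = |A| × |B|
= 22 × 20
= 440

|A × B| = 440


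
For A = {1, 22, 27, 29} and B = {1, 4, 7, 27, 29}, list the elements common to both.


A ∩ B = elements in both A and B
A = {1, 22, 27, 29}
B = {1, 4, 7, 27, 29}
A ∩ B = {1, 27, 29}

A ∩ B = {1, 27, 29}


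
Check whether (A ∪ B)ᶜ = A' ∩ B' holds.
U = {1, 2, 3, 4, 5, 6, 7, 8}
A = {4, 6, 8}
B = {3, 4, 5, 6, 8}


LHS: A ∪ B = {3, 4, 5, 6, 8}
(A ∪ B)' = U \ (A ∪ B) = {1, 2, 7}
A' = {1, 2, 3, 5, 7}, B' = {1, 2, 7}
Claimed RHS: A' ∩ B' = {1, 2, 7}
Identity is VALID: LHS = RHS = {1, 2, 7} ✓

Identity is valid. (A ∪ B)' = A' ∩ B' = {1, 2, 7}


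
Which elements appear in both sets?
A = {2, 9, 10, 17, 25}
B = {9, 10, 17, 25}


A ∩ B = elements in both A and B
A = {2, 9, 10, 17, 25}
B = {9, 10, 17, 25}
A ∩ B = {9, 10, 17, 25}

A ∩ B = {9, 10, 17, 25}


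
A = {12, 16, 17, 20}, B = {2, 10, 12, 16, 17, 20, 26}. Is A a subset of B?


A ⊆ B means every element of A is in B.
All elements of A are in B.
So A ⊆ B.

Yes, A ⊆ B


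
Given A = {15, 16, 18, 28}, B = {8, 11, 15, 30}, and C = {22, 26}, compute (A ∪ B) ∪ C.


A ∪ B = {8, 11, 15, 16, 18, 28, 30}
(A ∪ B) ∪ C = {8, 11, 15, 16, 18, 22, 26, 28, 30}

A ∪ B ∪ C = {8, 11, 15, 16, 18, 22, 26, 28, 30}


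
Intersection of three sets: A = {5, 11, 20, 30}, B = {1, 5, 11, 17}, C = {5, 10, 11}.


A ∩ B = {5, 11}
(A ∩ B) ∩ C = {5, 11}

A ∩ B ∩ C = {5, 11}


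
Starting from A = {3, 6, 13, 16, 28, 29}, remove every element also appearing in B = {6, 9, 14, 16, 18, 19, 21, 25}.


A \ B = elements in A but not in B
A = {3, 6, 13, 16, 28, 29}
B = {6, 9, 14, 16, 18, 19, 21, 25}
Remove from A any elements in B
A \ B = {3, 13, 28, 29}

A \ B = {3, 13, 28, 29}


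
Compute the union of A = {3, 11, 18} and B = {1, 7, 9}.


A ∪ B = all elements in A or B (or both)
A = {3, 11, 18}
B = {1, 7, 9}
A ∪ B = {1, 3, 7, 9, 11, 18}

A ∪ B = {1, 3, 7, 9, 11, 18}


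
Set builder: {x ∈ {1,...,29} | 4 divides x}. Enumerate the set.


Checking each candidate:
Condition: multiples of 4 in {1,...,29}
Result = {4, 8, 12, 16, 20, 24, 28}

{4, 8, 12, 16, 20, 24, 28}


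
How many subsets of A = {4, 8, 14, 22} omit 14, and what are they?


A subset of A that omits 14 is a subset of A \ {14}, so there are 2^(n-1) = 2^3 = 8 of them.
Subsets excluding 14: ∅, {4}, {8}, {22}, {4, 8}, {4, 22}, {8, 22}, {4, 8, 22}

Subsets excluding 14 (8 total): ∅, {4}, {8}, {22}, {4, 8}, {4, 22}, {8, 22}, {4, 8, 22}


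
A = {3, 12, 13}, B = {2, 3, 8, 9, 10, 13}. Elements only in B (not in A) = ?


A = {3, 12, 13}
B = {2, 3, 8, 9, 10, 13}
Region: only in B (not in A)
Elements: {2, 8, 9, 10}

Elements only in B (not in A): {2, 8, 9, 10}


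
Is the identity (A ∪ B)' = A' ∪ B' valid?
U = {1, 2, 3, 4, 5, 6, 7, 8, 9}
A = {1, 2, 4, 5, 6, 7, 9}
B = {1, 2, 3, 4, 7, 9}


LHS: A ∪ B = {1, 2, 3, 4, 5, 6, 7, 9}
(A ∪ B)' = U \ (A ∪ B) = {8}
A' = {3, 8}, B' = {5, 6, 8}
Claimed RHS: A' ∪ B' = {3, 5, 6, 8}
Identity is INVALID: LHS = {8} but the RHS claimed here equals {3, 5, 6, 8}. The correct form is (A ∪ B)' = A' ∩ B'.

Identity is invalid: (A ∪ B)' = {8} but A' ∪ B' = {3, 5, 6, 8}. The correct De Morgan law is (A ∪ B)' = A' ∩ B'.


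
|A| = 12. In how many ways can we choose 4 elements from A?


C(n,k) = n! / (k!(n-k)!)
C(12,4) = 12! / (4!8!)
= 495

C(12,4) = 495


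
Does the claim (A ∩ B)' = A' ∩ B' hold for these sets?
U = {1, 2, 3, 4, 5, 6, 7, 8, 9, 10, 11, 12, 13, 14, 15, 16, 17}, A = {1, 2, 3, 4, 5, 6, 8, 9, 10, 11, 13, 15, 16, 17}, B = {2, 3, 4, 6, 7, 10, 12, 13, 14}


LHS: A ∩ B = {2, 3, 4, 6, 10, 13}
(A ∩ B)' = U \ (A ∩ B) = {1, 5, 7, 8, 9, 11, 12, 14, 15, 16, 17}
A' = {7, 12, 14}, B' = {1, 5, 8, 9, 11, 15, 16, 17}
Claimed RHS: A' ∩ B' = ∅
Identity is INVALID: LHS = {1, 5, 7, 8, 9, 11, 12, 14, 15, 16, 17} but the RHS claimed here equals ∅. The correct form is (A ∩ B)' = A' ∪ B'.

Identity is invalid: (A ∩ B)' = {1, 5, 7, 8, 9, 11, 12, 14, 15, 16, 17} but A' ∩ B' = ∅. The correct De Morgan law is (A ∩ B)' = A' ∪ B'.


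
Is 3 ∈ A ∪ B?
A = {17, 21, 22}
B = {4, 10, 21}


A = {17, 21, 22}, B = {4, 10, 21}
A ∪ B = all elements in A or B
A ∪ B = {4, 10, 17, 21, 22}
Checking if 3 ∈ A ∪ B
3 is not in A ∪ B → False

3 ∉ A ∪ B


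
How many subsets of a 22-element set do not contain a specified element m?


Subsets of A avoiding m are subsets of A \ {m}, which has 21 elements.
Count = 2^(n-1) = 2^21
= 2097152

Number of subsets avoiding m = 2097152


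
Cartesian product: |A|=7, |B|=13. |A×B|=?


|A × B| = |A| × |B|
= 7 × 13
= 91

|A × B| = 91


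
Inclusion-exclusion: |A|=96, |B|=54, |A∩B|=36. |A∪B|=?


|A ∪ B| = |A| + |B| - |A ∩ B|
= 96 + 54 - 36
= 114

|A ∪ B| = 114


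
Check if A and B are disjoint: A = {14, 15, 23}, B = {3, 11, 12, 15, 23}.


Disjoint means A ∩ B = ∅.
A ∩ B = {15, 23}
A ∩ B ≠ ∅, so A and B are NOT disjoint.

No, A and B are not disjoint (A ∩ B = {15, 23})


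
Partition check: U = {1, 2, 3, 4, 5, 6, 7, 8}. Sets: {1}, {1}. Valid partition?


A partition requires: (1) non-empty parts, (2) pairwise disjoint, (3) union = U
Parts: {1}, {1}
Union of parts: {1}
U = {1, 2, 3, 4, 5, 6, 7, 8}
All non-empty? True
Pairwise disjoint? False
Covers U? False

No, not a valid partition


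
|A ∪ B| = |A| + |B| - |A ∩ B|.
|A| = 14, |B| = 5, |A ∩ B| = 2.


|A ∪ B| = |A| + |B| - |A ∩ B|
= 14 + 5 - 2
= 17

|A ∪ B| = 17


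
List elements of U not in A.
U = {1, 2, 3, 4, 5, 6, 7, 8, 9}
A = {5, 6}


Aᶜ = U \ A = elements in U but not in A
U = {1, 2, 3, 4, 5, 6, 7, 8, 9}
A = {5, 6}
Aᶜ = {1, 2, 3, 4, 7, 8, 9}

Aᶜ = {1, 2, 3, 4, 7, 8, 9}


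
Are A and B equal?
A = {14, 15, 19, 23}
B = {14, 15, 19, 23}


Two sets are equal iff they have exactly the same elements.
A = {14, 15, 19, 23}
B = {14, 15, 19, 23}
Same elements → A = B

Yes, A = B


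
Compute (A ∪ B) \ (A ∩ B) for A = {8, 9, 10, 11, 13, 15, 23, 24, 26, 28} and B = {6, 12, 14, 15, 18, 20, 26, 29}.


A △ B = (A \ B) ∪ (B \ A) = elements in exactly one of A or B
A \ B = {8, 9, 10, 11, 13, 23, 24, 28}
B \ A = {6, 12, 14, 18, 20, 29}
A △ B = {6, 8, 9, 10, 11, 12, 13, 14, 18, 20, 23, 24, 28, 29}

A △ B = {6, 8, 9, 10, 11, 12, 13, 14, 18, 20, 23, 24, 28, 29}


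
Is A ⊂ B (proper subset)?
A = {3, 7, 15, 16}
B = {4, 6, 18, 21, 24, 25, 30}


A ⊂ B requires: A ⊆ B AND A ≠ B.
A ⊆ B? No
A ⊄ B, so A is not a proper subset.

No, A is not a proper subset of B


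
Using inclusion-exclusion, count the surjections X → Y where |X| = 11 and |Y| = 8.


n = |X| = 11, k = |Y| = 8. Surjections via inclusion-exclusion:
S(n,k) = Σ(-1)^i × C(k,i) × (k-i)^n, i=0 to k
i=0: (-1)^0×C(8,0)×8^11 = 8589934592
i=1: (-1)^1×C(8,1)×7^11 = -15818613944
i=2: (-1)^2×C(8,2)×6^11 = 10158317568
i=3: (-1)^3×C(8,3)×5^11 = -2734375000
i=4: (-1)^4×C(8,4)×4^11 = 293601280
i=5: (-1)^5×C(8,5)×3^11 = -9920232
i=6: (-1)^6×C(8,6)×2^11 = 57344
i=7: (-1)^7×C(8,7)×1^11 = -8
i=8: (-1)^8×C(8,8)×0^11 = 0
Total = 479001600

Number of surjections = 479001600


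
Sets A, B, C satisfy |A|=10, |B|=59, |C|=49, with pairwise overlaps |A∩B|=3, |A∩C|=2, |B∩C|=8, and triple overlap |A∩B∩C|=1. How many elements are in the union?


|A∪B∪C| = |A|+|B|+|C| - |A∩B|-|A∩C|-|B∩C| + |A∩B∩C|
= 10+59+49 - 3-2-8 + 1
= 118 - 13 + 1
= 106

|A ∪ B ∪ C| = 106


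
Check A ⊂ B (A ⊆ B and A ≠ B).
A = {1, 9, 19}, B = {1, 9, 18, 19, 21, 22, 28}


A ⊂ B requires: A ⊆ B AND A ≠ B.
A ⊆ B? Yes
A = B? No
A ⊂ B: Yes (A is a proper subset of B)

Yes, A ⊂ B


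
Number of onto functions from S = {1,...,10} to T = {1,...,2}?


n = |S| = 10, k = |T| = 2. Surjections via inclusion-exclusion:
S(n,k) = Σ(-1)^i × C(k,i) × (k-i)^n, i=0 to k
i=0: (-1)^0×C(2,0)×2^10 = 1024
i=1: (-1)^1×C(2,1)×1^10 = -2
i=2: (-1)^2×C(2,2)×0^10 = 0
Total = 1022

Number of surjections = 1022


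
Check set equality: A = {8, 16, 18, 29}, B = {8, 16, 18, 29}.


Two sets are equal iff they have exactly the same elements.
A = {8, 16, 18, 29}
B = {8, 16, 18, 29}
Same elements → A = B

Yes, A = B


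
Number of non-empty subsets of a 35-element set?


Total subsets = 2^n = 2^35 = 34359738368
Non-empty subsets exclude the empty set: 2^n - 1
= 34359738368 - 1
= 34359738367

Number of non-empty subsets = 34359738367


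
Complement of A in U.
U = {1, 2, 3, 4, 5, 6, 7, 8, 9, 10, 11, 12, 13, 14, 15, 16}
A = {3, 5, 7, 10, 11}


Aᶜ = U \ A = elements in U but not in A
U = {1, 2, 3, 4, 5, 6, 7, 8, 9, 10, 11, 12, 13, 14, 15, 16}
A = {3, 5, 7, 10, 11}
Aᶜ = {1, 2, 4, 6, 8, 9, 12, 13, 14, 15, 16}

Aᶜ = {1, 2, 4, 6, 8, 9, 12, 13, 14, 15, 16}


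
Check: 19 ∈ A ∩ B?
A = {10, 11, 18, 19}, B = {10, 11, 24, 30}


A = {10, 11, 18, 19}, B = {10, 11, 24, 30}
A ∩ B = elements in both A and B
A ∩ B = {10, 11}
Checking if 19 ∈ A ∩ B
19 is not in A ∩ B → False

19 ∉ A ∩ B


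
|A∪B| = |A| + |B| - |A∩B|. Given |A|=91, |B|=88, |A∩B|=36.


|A ∪ B| = |A| + |B| - |A ∩ B|
= 91 + 88 - 36
= 143

|A ∪ B| = 143


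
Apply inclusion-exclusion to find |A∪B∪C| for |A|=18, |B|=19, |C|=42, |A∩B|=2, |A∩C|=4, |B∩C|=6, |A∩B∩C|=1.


|A∪B∪C| = |A|+|B|+|C| - |A∩B|-|A∩C|-|B∩C| + |A∩B∩C|
= 18+19+42 - 2-4-6 + 1
= 79 - 12 + 1
= 68

|A ∪ B ∪ C| = 68


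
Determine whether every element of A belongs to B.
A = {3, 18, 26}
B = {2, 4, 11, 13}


A ⊆ B means every element of A is in B.
Elements in A not in B: {3, 18, 26}
So A ⊄ B.

No, A ⊄ B


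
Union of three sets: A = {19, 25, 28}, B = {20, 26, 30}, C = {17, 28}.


A ∪ B = {19, 20, 25, 26, 28, 30}
(A ∪ B) ∪ C = {17, 19, 20, 25, 26, 28, 30}

A ∪ B ∪ C = {17, 19, 20, 25, 26, 28, 30}


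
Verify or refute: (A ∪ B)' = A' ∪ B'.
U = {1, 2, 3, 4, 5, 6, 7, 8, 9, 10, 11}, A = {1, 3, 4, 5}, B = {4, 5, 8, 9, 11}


LHS: A ∪ B = {1, 3, 4, 5, 8, 9, 11}
(A ∪ B)' = U \ (A ∪ B) = {2, 6, 7, 10}
A' = {2, 6, 7, 8, 9, 10, 11}, B' = {1, 2, 3, 6, 7, 10}
Claimed RHS: A' ∪ B' = {1, 2, 3, 6, 7, 8, 9, 10, 11}
Identity is INVALID: LHS = {2, 6, 7, 10} but the RHS claimed here equals {1, 2, 3, 6, 7, 8, 9, 10, 11}. The correct form is (A ∪ B)' = A' ∩ B'.

Identity is invalid: (A ∪ B)' = {2, 6, 7, 10} but A' ∪ B' = {1, 2, 3, 6, 7, 8, 9, 10, 11}. The correct De Morgan law is (A ∪ B)' = A' ∩ B'.


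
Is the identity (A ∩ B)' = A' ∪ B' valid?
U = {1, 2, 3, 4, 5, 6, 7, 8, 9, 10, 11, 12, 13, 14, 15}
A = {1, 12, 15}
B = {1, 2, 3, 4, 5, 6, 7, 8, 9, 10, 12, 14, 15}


LHS: A ∩ B = {1, 12, 15}
(A ∩ B)' = U \ (A ∩ B) = {2, 3, 4, 5, 6, 7, 8, 9, 10, 11, 13, 14}
A' = {2, 3, 4, 5, 6, 7, 8, 9, 10, 11, 13, 14}, B' = {11, 13}
Claimed RHS: A' ∪ B' = {2, 3, 4, 5, 6, 7, 8, 9, 10, 11, 13, 14}
Identity is VALID: LHS = RHS = {2, 3, 4, 5, 6, 7, 8, 9, 10, 11, 13, 14} ✓

Identity is valid. (A ∩ B)' = A' ∪ B' = {2, 3, 4, 5, 6, 7, 8, 9, 10, 11, 13, 14}


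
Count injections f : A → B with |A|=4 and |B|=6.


An injection sends each of |A| = 4 inputs to a distinct output in B.
# injections = |B|·(|B|-1)·…·(|B|-|A|+1) = 6! / (6 - 4)!
= 6 × 5 × 4 × 3
= 360

Number of injections = 360


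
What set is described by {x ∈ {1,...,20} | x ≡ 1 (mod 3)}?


Checking each candidate:
Condition: x in {1,...,20} with x ≡ 1 (mod 3)
Result = {1, 4, 7, 10, 13, 16, 19}

{1, 4, 7, 10, 13, 16, 19}


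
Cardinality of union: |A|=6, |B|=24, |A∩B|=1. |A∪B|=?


|A ∪ B| = |A| + |B| - |A ∩ B|
= 6 + 24 - 1
= 29

|A ∪ B| = 29


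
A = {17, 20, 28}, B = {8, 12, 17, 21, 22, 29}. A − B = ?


A \ B = elements in A but not in B
A = {17, 20, 28}
B = {8, 12, 17, 21, 22, 29}
Remove from A any elements in B
A \ B = {20, 28}

A \ B = {20, 28}


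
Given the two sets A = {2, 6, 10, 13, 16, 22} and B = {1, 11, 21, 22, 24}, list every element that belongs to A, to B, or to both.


A ∪ B = all elements in A or B (or both)
A = {2, 6, 10, 13, 16, 22}
B = {1, 11, 21, 22, 24}
A ∪ B = {1, 2, 6, 10, 11, 13, 16, 21, 22, 24}

A ∪ B = {1, 2, 6, 10, 11, 13, 16, 21, 22, 24}


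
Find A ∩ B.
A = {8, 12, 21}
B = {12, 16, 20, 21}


A ∩ B = elements in both A and B
A = {8, 12, 21}
B = {12, 16, 20, 21}
A ∩ B = {12, 21}

A ∩ B = {12, 21}


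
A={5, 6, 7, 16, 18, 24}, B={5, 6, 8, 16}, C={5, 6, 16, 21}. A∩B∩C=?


A ∩ B = {5, 6, 16}
(A ∩ B) ∩ C = {5, 6, 16}

A ∩ B ∩ C = {5, 6, 16}


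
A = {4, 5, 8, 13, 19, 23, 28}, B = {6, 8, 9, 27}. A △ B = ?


A △ B = (A \ B) ∪ (B \ A) = elements in exactly one of A or B
A \ B = {4, 5, 13, 19, 23, 28}
B \ A = {6, 9, 27}
A △ B = {4, 5, 6, 9, 13, 19, 23, 27, 28}

A △ B = {4, 5, 6, 9, 13, 19, 23, 27, 28}


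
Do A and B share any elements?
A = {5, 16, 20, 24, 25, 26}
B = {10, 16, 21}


Disjoint means A ∩ B = ∅.
A ∩ B = {16}
A ∩ B ≠ ∅, so A and B are NOT disjoint.

Yes — A and B share the element(s) of A ∩ B = {16}, so they are not disjoint


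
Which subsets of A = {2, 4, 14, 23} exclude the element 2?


A subset of A that omits 2 is a subset of A \ {2}, so there are 2^(n-1) = 2^3 = 8 of them.
Subsets excluding 2: ∅, {4}, {14}, {23}, {4, 14}, {4, 23}, {14, 23}, {4, 14, 23}

Subsets excluding 2 (8 total): ∅, {4}, {14}, {23}, {4, 14}, {4, 23}, {14, 23}, {4, 14, 23}


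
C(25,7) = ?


C(n,k) = n! / (k!(n-k)!)
C(25,7) = 25! / (7!18!)
= 480700

C(25,7) = 480700


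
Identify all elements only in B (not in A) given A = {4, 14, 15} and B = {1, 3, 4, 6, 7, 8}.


A = {4, 14, 15}
B = {1, 3, 4, 6, 7, 8}
Region: only in B (not in A)
Elements: {1, 3, 6, 7, 8}

Elements only in B (not in A): {1, 3, 6, 7, 8}


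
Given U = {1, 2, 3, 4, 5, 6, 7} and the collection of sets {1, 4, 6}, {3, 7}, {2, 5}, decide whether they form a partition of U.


A partition requires: (1) non-empty parts, (2) pairwise disjoint, (3) union = U
Parts: {1, 4, 6}, {3, 7}, {2, 5}
Union of parts: {1, 2, 3, 4, 5, 6, 7}
U = {1, 2, 3, 4, 5, 6, 7}
All non-empty? True
Pairwise disjoint? True
Covers U? True

Yes, valid partition


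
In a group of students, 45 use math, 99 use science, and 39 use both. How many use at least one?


|A ∪ B| = |A| + |B| - |A ∩ B|
= 45 + 99 - 39
= 105

|A ∪ B| = 105


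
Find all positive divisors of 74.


Checking each candidate:
Condition: positive divisors of 74
Result = {1, 2, 37, 74}

{1, 2, 37, 74}


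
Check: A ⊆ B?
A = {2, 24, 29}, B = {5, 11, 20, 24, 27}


A ⊆ B means every element of A is in B.
Elements in A not in B: {2, 29}
So A ⊄ B.

No, A ⊄ B


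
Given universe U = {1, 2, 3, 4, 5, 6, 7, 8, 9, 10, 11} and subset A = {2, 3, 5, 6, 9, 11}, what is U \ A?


Aᶜ = U \ A = elements in U but not in A
U = {1, 2, 3, 4, 5, 6, 7, 8, 9, 10, 11}
A = {2, 3, 5, 6, 9, 11}
Aᶜ = {1, 4, 7, 8, 10}

Aᶜ = {1, 4, 7, 8, 10}


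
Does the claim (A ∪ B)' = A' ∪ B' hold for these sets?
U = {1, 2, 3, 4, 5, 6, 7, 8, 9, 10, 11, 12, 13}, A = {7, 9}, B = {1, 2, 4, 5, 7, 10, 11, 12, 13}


LHS: A ∪ B = {1, 2, 4, 5, 7, 9, 10, 11, 12, 13}
(A ∪ B)' = U \ (A ∪ B) = {3, 6, 8}
A' = {1, 2, 3, 4, 5, 6, 8, 10, 11, 12, 13}, B' = {3, 6, 8, 9}
Claimed RHS: A' ∪ B' = {1, 2, 3, 4, 5, 6, 8, 9, 10, 11, 12, 13}
Identity is INVALID: LHS = {3, 6, 8} but the RHS claimed here equals {1, 2, 3, 4, 5, 6, 8, 9, 10, 11, 12, 13}. The correct form is (A ∪ B)' = A' ∩ B'.

Identity is invalid: (A ∪ B)' = {3, 6, 8} but A' ∪ B' = {1, 2, 3, 4, 5, 6, 8, 9, 10, 11, 12, 13}. The correct De Morgan law is (A ∪ B)' = A' ∩ B'.


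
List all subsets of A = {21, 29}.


|A| = 2, so |P(A)| = 2^2 = 4
Enumerate subsets by cardinality (0 to 2):
∅, {21}, {29}, {21, 29}

P(A) has 4 subsets: ∅, {21}, {29}, {21, 29}


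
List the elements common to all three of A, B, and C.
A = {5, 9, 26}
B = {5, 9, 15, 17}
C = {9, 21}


A ∩ B = {5, 9}
(A ∩ B) ∩ C = {9}

A ∩ B ∩ C = {9}


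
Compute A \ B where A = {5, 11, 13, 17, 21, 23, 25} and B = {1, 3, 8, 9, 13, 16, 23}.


A \ B = elements in A but not in B
A = {5, 11, 13, 17, 21, 23, 25}
B = {1, 3, 8, 9, 13, 16, 23}
Remove from A any elements in B
A \ B = {5, 11, 17, 21, 25}

A \ B = {5, 11, 17, 21, 25}


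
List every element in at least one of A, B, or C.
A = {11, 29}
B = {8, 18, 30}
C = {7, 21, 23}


A ∪ B = {8, 11, 18, 29, 30}
(A ∪ B) ∪ C = {7, 8, 11, 18, 21, 23, 29, 30}

A ∪ B ∪ C = {7, 8, 11, 18, 21, 23, 29, 30}


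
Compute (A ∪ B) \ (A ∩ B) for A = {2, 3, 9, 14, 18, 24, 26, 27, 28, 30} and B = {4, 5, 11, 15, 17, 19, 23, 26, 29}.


A △ B = (A \ B) ∪ (B \ A) = elements in exactly one of A or B
A \ B = {2, 3, 9, 14, 18, 24, 27, 28, 30}
B \ A = {4, 5, 11, 15, 17, 19, 23, 29}
A △ B = {2, 3, 4, 5, 9, 11, 14, 15, 17, 18, 19, 23, 24, 27, 28, 29, 30}

A △ B = {2, 3, 4, 5, 9, 11, 14, 15, 17, 18, 19, 23, 24, 27, 28, 29, 30}


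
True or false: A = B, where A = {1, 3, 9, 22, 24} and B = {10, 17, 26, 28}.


Two sets are equal iff they have exactly the same elements.
A = {1, 3, 9, 22, 24}
B = {10, 17, 26, 28}
Differences: {1, 3, 9, 10, 17, 22, 24, 26, 28}
A ≠ B

No, A ≠ B


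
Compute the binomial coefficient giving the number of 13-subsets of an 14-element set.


C(n,k) = n! / (k!(n-k)!)
C(14,13) = 14! / (13!1!)
= 14

C(14,13) = 14


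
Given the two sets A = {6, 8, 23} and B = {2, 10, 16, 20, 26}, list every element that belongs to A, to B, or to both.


A ∪ B = all elements in A or B (or both)
A = {6, 8, 23}
B = {2, 10, 16, 20, 26}
A ∪ B = {2, 6, 8, 10, 16, 20, 23, 26}

A ∪ B = {2, 6, 8, 10, 16, 20, 23, 26}


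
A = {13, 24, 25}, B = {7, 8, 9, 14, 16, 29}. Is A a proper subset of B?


A ⊂ B requires: A ⊆ B AND A ≠ B.
A ⊆ B? No
A ⊄ B, so A is not a proper subset.

No, A is not a proper subset of B


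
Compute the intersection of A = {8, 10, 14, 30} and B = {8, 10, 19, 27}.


A ∩ B = elements in both A and B
A = {8, 10, 14, 30}
B = {8, 10, 19, 27}
A ∩ B = {8, 10}

A ∩ B = {8, 10}


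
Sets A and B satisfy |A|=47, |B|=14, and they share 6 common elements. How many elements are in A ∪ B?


|A ∪ B| = |A| + |B| - |A ∩ B|
= 47 + 14 - 6
= 55

|A ∪ B| = 55


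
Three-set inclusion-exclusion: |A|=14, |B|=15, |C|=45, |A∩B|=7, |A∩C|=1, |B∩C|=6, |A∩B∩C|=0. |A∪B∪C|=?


|A∪B∪C| = |A|+|B|+|C| - |A∩B|-|A∩C|-|B∩C| + |A∩B∩C|
= 14+15+45 - 7-1-6 + 0
= 74 - 14 + 0
= 60

|A ∪ B ∪ C| = 60


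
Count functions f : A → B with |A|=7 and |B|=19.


Each of |A| = 7 inputs maps to any of |B| = 19 outputs.
# functions = |B|^|A| = 19^7
= 893871739

Number of functions = 893871739


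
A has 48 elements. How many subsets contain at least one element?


Total subsets = 2^n = 2^48 = 281474976710656
Non-empty subsets exclude the empty set: 2^n - 1
= 281474976710656 - 1
= 281474976710655

Number of non-empty subsets = 281474976710655


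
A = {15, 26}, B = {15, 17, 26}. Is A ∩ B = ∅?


Disjoint means A ∩ B = ∅.
A ∩ B = {15, 26}
A ∩ B ≠ ∅, so A and B are NOT disjoint.

No, A and B are not disjoint (A ∩ B = {15, 26})


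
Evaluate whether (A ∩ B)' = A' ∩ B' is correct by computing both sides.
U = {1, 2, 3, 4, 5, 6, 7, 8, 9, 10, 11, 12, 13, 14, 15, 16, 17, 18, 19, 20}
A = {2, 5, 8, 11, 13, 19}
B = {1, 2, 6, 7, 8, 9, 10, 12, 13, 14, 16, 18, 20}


LHS: A ∩ B = {2, 8, 13}
(A ∩ B)' = U \ (A ∩ B) = {1, 3, 4, 5, 6, 7, 9, 10, 11, 12, 14, 15, 16, 17, 18, 19, 20}
A' = {1, 3, 4, 6, 7, 9, 10, 12, 14, 15, 16, 17, 18, 20}, B' = {3, 4, 5, 11, 15, 17, 19}
Claimed RHS: A' ∩ B' = {3, 4, 15, 17}
Identity is INVALID: LHS = {1, 3, 4, 5, 6, 7, 9, 10, 11, 12, 14, 15, 16, 17, 18, 19, 20} but the RHS claimed here equals {3, 4, 15, 17}. The correct form is (A ∩ B)' = A' ∪ B'.

Identity is invalid: (A ∩ B)' = {1, 3, 4, 5, 6, 7, 9, 10, 11, 12, 14, 15, 16, 17, 18, 19, 20} but A' ∩ B' = {3, 4, 15, 17}. The correct De Morgan law is (A ∩ B)' = A' ∪ B'.


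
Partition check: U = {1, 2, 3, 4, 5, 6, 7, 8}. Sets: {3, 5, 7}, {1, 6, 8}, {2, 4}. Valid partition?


A partition requires: (1) non-empty parts, (2) pairwise disjoint, (3) union = U
Parts: {3, 5, 7}, {1, 6, 8}, {2, 4}
Union of parts: {1, 2, 3, 4, 5, 6, 7, 8}
U = {1, 2, 3, 4, 5, 6, 7, 8}
All non-empty? True
Pairwise disjoint? True
Covers U? True

Yes, valid partition


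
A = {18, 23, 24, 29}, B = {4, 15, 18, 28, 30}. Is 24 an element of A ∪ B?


A = {18, 23, 24, 29}, B = {4, 15, 18, 28, 30}
A ∪ B = all elements in A or B
A ∪ B = {4, 15, 18, 23, 24, 28, 29, 30}
Checking if 24 ∈ A ∪ B
24 is in A ∪ B → True

24 ∈ A ∪ B


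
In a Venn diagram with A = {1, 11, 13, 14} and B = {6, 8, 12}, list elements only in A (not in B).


A = {1, 11, 13, 14}
B = {6, 8, 12}
Region: only in A (not in B)
Elements: {1, 11, 13, 14}

Elements only in A (not in B): {1, 11, 13, 14}


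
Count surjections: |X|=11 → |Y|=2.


n = |X| = 11, k = |Y| = 2. Surjections via inclusion-exclusion:
S(n,k) = Σ(-1)^i × C(k,i) × (k-i)^n, i=0 to k
i=0: (-1)^0×C(2,0)×2^11 = 2048
i=1: (-1)^1×C(2,1)×1^11 = -2
i=2: (-1)^2×C(2,2)×0^11 = 0
Total = 2046

Number of surjections = 2046


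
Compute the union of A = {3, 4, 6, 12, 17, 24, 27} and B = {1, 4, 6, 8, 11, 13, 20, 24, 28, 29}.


A ∪ B = all elements in A or B (or both)
A = {3, 4, 6, 12, 17, 24, 27}
B = {1, 4, 6, 8, 11, 13, 20, 24, 28, 29}
A ∪ B = {1, 3, 4, 6, 8, 11, 12, 13, 17, 20, 24, 27, 28, 29}

A ∪ B = {1, 3, 4, 6, 8, 11, 12, 13, 17, 20, 24, 27, 28, 29}


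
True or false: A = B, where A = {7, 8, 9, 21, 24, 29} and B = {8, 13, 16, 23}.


Two sets are equal iff they have exactly the same elements.
A = {7, 8, 9, 21, 24, 29}
B = {8, 13, 16, 23}
Differences: {7, 9, 13, 16, 21, 23, 24, 29}
A ≠ B

No, A ≠ B


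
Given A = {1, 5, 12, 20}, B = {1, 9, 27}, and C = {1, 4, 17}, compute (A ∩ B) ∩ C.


A ∩ B = {1}
(A ∩ B) ∩ C = {1}

A ∩ B ∩ C = {1}


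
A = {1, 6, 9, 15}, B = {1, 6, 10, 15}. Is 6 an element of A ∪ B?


A = {1, 6, 9, 15}, B = {1, 6, 10, 15}
A ∪ B = all elements in A or B
A ∪ B = {1, 6, 9, 10, 15}
Checking if 6 ∈ A ∪ B
6 is in A ∪ B → True

6 ∈ A ∪ B


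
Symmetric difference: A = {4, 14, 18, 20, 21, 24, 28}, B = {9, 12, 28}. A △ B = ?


A △ B = (A \ B) ∪ (B \ A) = elements in exactly one of A or B
A \ B = {4, 14, 18, 20, 21, 24}
B \ A = {9, 12}
A △ B = {4, 9, 12, 14, 18, 20, 21, 24}

A △ B = {4, 9, 12, 14, 18, 20, 21, 24}


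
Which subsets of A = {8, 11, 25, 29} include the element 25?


A subset of A contains 25 iff the remaining 3 elements form any subset of A \ {25}.
Count: 2^(n-1) = 2^3 = 8
Subsets containing 25: {25}, {8, 25}, {11, 25}, {25, 29}, {8, 11, 25}, {8, 25, 29}, {11, 25, 29}, {8, 11, 25, 29}

Subsets containing 25 (8 total): {25}, {8, 25}, {11, 25}, {25, 29}, {8, 11, 25}, {8, 25, 29}, {11, 25, 29}, {8, 11, 25, 29}


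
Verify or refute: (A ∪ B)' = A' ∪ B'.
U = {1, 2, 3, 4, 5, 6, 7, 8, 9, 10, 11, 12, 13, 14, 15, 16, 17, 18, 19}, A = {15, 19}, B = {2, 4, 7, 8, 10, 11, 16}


LHS: A ∪ B = {2, 4, 7, 8, 10, 11, 15, 16, 19}
(A ∪ B)' = U \ (A ∪ B) = {1, 3, 5, 6, 9, 12, 13, 14, 17, 18}
A' = {1, 2, 3, 4, 5, 6, 7, 8, 9, 10, 11, 12, 13, 14, 16, 17, 18}, B' = {1, 3, 5, 6, 9, 12, 13, 14, 15, 17, 18, 19}
Claimed RHS: A' ∪ B' = {1, 2, 3, 4, 5, 6, 7, 8, 9, 10, 11, 12, 13, 14, 15, 16, 17, 18, 19}
Identity is INVALID: LHS = {1, 3, 5, 6, 9, 12, 13, 14, 17, 18} but the RHS claimed here equals {1, 2, 3, 4, 5, 6, 7, 8, 9, 10, 11, 12, 13, 14, 15, 16, 17, 18, 19}. The correct form is (A ∪ B)' = A' ∩ B'.

Identity is invalid: (A ∪ B)' = {1, 3, 5, 6, 9, 12, 13, 14, 17, 18} but A' ∪ B' = {1, 2, 3, 4, 5, 6, 7, 8, 9, 10, 11, 12, 13, 14, 15, 16, 17, 18, 19}. The correct De Morgan law is (A ∪ B)' = A' ∩ B'.


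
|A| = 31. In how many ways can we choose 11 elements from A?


C(n,k) = n! / (k!(n-k)!)
C(31,11) = 31! / (11!20!)
= 84672315

C(31,11) = 84672315


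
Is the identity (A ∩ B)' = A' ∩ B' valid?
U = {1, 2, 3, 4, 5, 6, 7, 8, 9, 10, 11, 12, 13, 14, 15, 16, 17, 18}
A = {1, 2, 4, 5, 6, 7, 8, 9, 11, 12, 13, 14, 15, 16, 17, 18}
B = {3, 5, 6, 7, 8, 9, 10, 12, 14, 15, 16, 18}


LHS: A ∩ B = {5, 6, 7, 8, 9, 12, 14, 15, 16, 18}
(A ∩ B)' = U \ (A ∩ B) = {1, 2, 3, 4, 10, 11, 13, 17}
A' = {3, 10}, B' = {1, 2, 4, 11, 13, 17}
Claimed RHS: A' ∩ B' = ∅
Identity is INVALID: LHS = {1, 2, 3, 4, 10, 11, 13, 17} but the RHS claimed here equals ∅. The correct form is (A ∩ B)' = A' ∪ B'.

Identity is invalid: (A ∩ B)' = {1, 2, 3, 4, 10, 11, 13, 17} but A' ∩ B' = ∅. The correct De Morgan law is (A ∩ B)' = A' ∪ B'.


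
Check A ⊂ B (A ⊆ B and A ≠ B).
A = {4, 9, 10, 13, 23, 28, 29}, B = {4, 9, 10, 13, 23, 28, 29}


A ⊂ B requires: A ⊆ B AND A ≠ B.
A ⊆ B? Yes
A = B? Yes
A = B, so A is not a PROPER subset.

No, A is not a proper subset of B


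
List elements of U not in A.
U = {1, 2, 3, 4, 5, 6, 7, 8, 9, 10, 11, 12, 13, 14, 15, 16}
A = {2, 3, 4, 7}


Aᶜ = U \ A = elements in U but not in A
U = {1, 2, 3, 4, 5, 6, 7, 8, 9, 10, 11, 12, 13, 14, 15, 16}
A = {2, 3, 4, 7}
Aᶜ = {1, 5, 6, 8, 9, 10, 11, 12, 13, 14, 15, 16}

Aᶜ = {1, 5, 6, 8, 9, 10, 11, 12, 13, 14, 15, 16}


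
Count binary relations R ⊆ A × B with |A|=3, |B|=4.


A relation from A to B is any subset of A × B.
|A × B| = 3 × 4 = 12
# relations = 2^|A × B| = 2^12 = 4096

Number of relations = 4096


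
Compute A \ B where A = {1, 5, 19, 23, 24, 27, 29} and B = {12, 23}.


A \ B = elements in A but not in B
A = {1, 5, 19, 23, 24, 27, 29}
B = {12, 23}
Remove from A any elements in B
A \ B = {1, 5, 19, 24, 27, 29}

A \ B = {1, 5, 19, 24, 27, 29}


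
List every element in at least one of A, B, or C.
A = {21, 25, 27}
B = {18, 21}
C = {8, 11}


A ∪ B = {18, 21, 25, 27}
(A ∪ B) ∪ C = {8, 11, 18, 21, 25, 27}

A ∪ B ∪ C = {8, 11, 18, 21, 25, 27}


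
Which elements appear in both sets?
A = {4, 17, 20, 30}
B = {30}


A ∩ B = elements in both A and B
A = {4, 17, 20, 30}
B = {30}
A ∩ B = {30}

A ∩ B = {30}


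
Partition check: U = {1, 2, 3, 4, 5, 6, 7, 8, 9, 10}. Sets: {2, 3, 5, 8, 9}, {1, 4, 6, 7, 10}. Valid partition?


A partition requires: (1) non-empty parts, (2) pairwise disjoint, (3) union = U
Parts: {2, 3, 5, 8, 9}, {1, 4, 6, 7, 10}
Union of parts: {1, 2, 3, 4, 5, 6, 7, 8, 9, 10}
U = {1, 2, 3, 4, 5, 6, 7, 8, 9, 10}
All non-empty? True
Pairwise disjoint? True
Covers U? True

Yes, valid partition


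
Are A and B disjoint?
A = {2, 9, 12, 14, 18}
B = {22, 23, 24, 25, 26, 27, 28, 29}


Disjoint means A ∩ B = ∅.
A ∩ B = ∅
A ∩ B = ∅, so A and B are disjoint.

Yes, A and B are disjoint


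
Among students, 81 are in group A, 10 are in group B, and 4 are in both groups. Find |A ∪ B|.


|A ∪ B| = |A| + |B| - |A ∩ B|
= 81 + 10 - 4
= 87

|A ∪ B| = 87


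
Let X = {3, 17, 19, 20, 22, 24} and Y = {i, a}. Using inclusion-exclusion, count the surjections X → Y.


n = |X| = 6, k = |Y| = 2. Surjections via inclusion-exclusion:
S(n,k) = Σ(-1)^i × C(k,i) × (k-i)^n, i=0 to k
i=0: (-1)^0×C(2,0)×2^6 = 64
i=1: (-1)^1×C(2,1)×1^6 = -2
i=2: (-1)^2×C(2,2)×0^6 = 0
Total = 62

Number of surjections = 62


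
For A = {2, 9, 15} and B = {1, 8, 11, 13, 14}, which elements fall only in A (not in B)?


A = {2, 9, 15}
B = {1, 8, 11, 13, 14}
Region: only in A (not in B)
Elements: {2, 9, 15}

Elements only in A (not in B): {2, 9, 15}


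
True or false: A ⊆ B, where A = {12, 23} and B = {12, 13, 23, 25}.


A ⊆ B means every element of A is in B.
All elements of A are in B.
So A ⊆ B.

Yes, A ⊆ B


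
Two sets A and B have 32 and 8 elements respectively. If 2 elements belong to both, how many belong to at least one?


|A ∪ B| = |A| + |B| - |A ∩ B|
= 32 + 8 - 2
= 38

|A ∪ B| = 38


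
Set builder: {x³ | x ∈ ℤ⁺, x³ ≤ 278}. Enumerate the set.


Checking each candidate:
Condition: positive perfect cubes ≤ 278
Result = {1, 8, 27, 64, 125, 216}

{1, 8, 27, 64, 125, 216}


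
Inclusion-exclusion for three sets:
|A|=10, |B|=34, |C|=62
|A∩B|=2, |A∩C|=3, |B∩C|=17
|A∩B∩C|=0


|A∪B∪C| = |A|+|B|+|C| - |A∩B|-|A∩C|-|B∩C| + |A∩B∩C|
= 10+34+62 - 2-3-17 + 0
= 106 - 22 + 0
= 84

|A ∪ B ∪ C| = 84


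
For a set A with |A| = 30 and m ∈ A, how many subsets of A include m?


Subsets of A containing m correspond to subsets of A \ {m}, which has 29 elements.
Count = 2^(n-1) = 2^29
= 536870912

Number of subsets containing m = 536870912


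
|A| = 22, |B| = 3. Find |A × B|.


|A × B| = |A| × |B|
= 22 × 3
= 66

|A × B| = 66


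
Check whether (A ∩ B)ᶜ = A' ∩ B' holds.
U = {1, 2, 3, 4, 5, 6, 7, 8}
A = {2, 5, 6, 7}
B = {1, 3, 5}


LHS: A ∩ B = {5}
(A ∩ B)' = U \ (A ∩ B) = {1, 2, 3, 4, 6, 7, 8}
A' = {1, 3, 4, 8}, B' = {2, 4, 6, 7, 8}
Claimed RHS: A' ∩ B' = {4, 8}
Identity is INVALID: LHS = {1, 2, 3, 4, 6, 7, 8} but the RHS claimed here equals {4, 8}. The correct form is (A ∩ B)' = A' ∪ B'.

Identity is invalid: (A ∩ B)' = {1, 2, 3, 4, 6, 7, 8} but A' ∩ B' = {4, 8}. The correct De Morgan law is (A ∩ B)' = A' ∪ B'.


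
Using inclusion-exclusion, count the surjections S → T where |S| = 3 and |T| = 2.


n = |S| = 3, k = |T| = 2. Surjections via inclusion-exclusion:
S(n,k) = Σ(-1)^i × C(k,i) × (k-i)^n, i=0 to k
i=0: (-1)^0×C(2,0)×2^3 = 8
i=1: (-1)^1×C(2,1)×1^3 = -2
i=2: (-1)^2×C(2,2)×0^3 = 0
Total = 6

Number of surjections = 6


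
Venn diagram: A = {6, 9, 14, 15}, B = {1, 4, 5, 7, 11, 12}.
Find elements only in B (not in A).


A = {6, 9, 14, 15}
B = {1, 4, 5, 7, 11, 12}
Region: only in B (not in A)
Elements: {1, 4, 5, 7, 11, 12}

Elements only in B (not in A): {1, 4, 5, 7, 11, 12}


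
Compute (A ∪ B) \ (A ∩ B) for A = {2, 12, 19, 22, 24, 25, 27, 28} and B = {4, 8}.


A △ B = (A \ B) ∪ (B \ A) = elements in exactly one of A or B
A \ B = {2, 12, 19, 22, 24, 25, 27, 28}
B \ A = {4, 8}
A △ B = {2, 4, 8, 12, 19, 22, 24, 25, 27, 28}

A △ B = {2, 4, 8, 12, 19, 22, 24, 25, 27, 28}


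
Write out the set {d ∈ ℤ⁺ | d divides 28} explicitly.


Checking each candidate:
Condition: positive divisors of 28
Result = {1, 2, 4, 7, 14, 28}

{1, 2, 4, 7, 14, 28}


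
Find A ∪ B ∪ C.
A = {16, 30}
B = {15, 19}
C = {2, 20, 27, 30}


A ∪ B = {15, 16, 19, 30}
(A ∪ B) ∪ C = {2, 15, 16, 19, 20, 27, 30}

A ∪ B ∪ C = {2, 15, 16, 19, 20, 27, 30}


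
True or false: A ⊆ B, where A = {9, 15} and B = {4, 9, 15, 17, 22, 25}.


A ⊆ B means every element of A is in B.
All elements of A are in B.
So A ⊆ B.

Yes, A ⊆ B


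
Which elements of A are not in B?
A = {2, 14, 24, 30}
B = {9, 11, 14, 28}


A \ B = elements in A but not in B
A = {2, 14, 24, 30}
B = {9, 11, 14, 28}
Remove from A any elements in B
A \ B = {2, 24, 30}

A \ B = {2, 24, 30}


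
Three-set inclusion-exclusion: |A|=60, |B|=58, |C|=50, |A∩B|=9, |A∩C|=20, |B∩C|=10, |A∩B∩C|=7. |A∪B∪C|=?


|A∪B∪C| = |A|+|B|+|C| - |A∩B|-|A∩C|-|B∩C| + |A∩B∩C|
= 60+58+50 - 9-20-10 + 7
= 168 - 39 + 7
= 136

|A ∪ B ∪ C| = 136


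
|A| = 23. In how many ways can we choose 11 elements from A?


C(n,k) = n! / (k!(n-k)!)
C(23,11) = 23! / (11!12!)
= 1352078

C(23,11) = 1352078


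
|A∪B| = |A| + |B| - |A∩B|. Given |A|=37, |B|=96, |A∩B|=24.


|A ∪ B| = |A| + |B| - |A ∩ B|
= 37 + 96 - 24
= 109

|A ∪ B| = 109


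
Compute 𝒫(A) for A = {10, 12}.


|A| = 2, so |P(A)| = 2^2 = 4
Enumerate subsets by cardinality (0 to 2):
∅, {10}, {12}, {10, 12}

P(A) has 4 subsets: ∅, {10}, {12}, {10, 12}


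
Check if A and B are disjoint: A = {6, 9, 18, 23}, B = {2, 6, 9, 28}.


Disjoint means A ∩ B = ∅.
A ∩ B = {6, 9}
A ∩ B ≠ ∅, so A and B are NOT disjoint.

No, A and B are not disjoint (A ∩ B = {6, 9})


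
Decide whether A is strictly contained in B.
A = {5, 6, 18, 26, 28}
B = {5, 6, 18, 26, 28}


A ⊂ B requires: A ⊆ B AND A ≠ B.
A ⊆ B? Yes
A = B? Yes
A = B, so A is not a PROPER subset.

No, A is not a proper subset of B


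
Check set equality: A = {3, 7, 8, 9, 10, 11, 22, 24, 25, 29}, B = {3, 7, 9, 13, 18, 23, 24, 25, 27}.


Two sets are equal iff they have exactly the same elements.
A = {3, 7, 8, 9, 10, 11, 22, 24, 25, 29}
B = {3, 7, 9, 13, 18, 23, 24, 25, 27}
Differences: {8, 10, 11, 13, 18, 22, 23, 27, 29}
A ≠ B

No, A ≠ B


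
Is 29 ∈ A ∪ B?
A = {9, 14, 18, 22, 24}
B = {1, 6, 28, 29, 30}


A = {9, 14, 18, 22, 24}, B = {1, 6, 28, 29, 30}
A ∪ B = all elements in A or B
A ∪ B = {1, 6, 9, 14, 18, 22, 24, 28, 29, 30}
Checking if 29 ∈ A ∪ B
29 is in A ∪ B → True

29 ∈ A ∪ B
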